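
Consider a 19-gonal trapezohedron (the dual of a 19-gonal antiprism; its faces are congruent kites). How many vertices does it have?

The n-trapezohedron (dual of the n-antiprism) has V = 2·19 + 2 = 40, E = 4·19 = 76, F = 2·19 = 38.

40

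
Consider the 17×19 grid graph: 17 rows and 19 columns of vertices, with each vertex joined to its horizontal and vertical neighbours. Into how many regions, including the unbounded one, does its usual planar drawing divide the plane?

The grid has V = 17·19 = 323 vertices and E = 17·18 + 19·16 = 610 edges.
F = 2 − V + E = 2 − 323 + 610 = 289.

289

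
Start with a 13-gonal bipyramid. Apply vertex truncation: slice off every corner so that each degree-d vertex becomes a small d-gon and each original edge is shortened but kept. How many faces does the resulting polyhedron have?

41

The base solid has V = 15, E = 39, F = 26.
Truncation replaces each original edge-end by a new vertex, so V′ = 2E = 78.
Each original edge survives, and each old vertex of degree d contributes d new edges; summing degrees gives Σd = 2E, so E′ = E + 2E = 3E = 117.
Each original face survives and each original vertex becomes one new face: F′ = F + V = 41.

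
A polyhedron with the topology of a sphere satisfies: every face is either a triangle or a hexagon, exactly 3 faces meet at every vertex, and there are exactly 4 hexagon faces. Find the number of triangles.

4

Let x be the number of triangles; then F = 4 + x.
Edge–face incidences: 2E = 6·4 + 3·x = 24 + 3x.
Every vertex has degree 3, so 3V = 2E.
Euler: V − E + F = 2 ⇒ (2E)/3 − E + (4 + x) = 2.
Multiply by 6: 2·(2E) − 3·(2E) + 6·(4 + x) = 12, i.e. 24 + 6x − (24 + 3x) = 12.
Collecting terms: 3x = 12, so x = 4.
Then 2E = 24 + 3·4 = 36, so E = 18, V = 2E/3 = 12, F = 4 + 4 = 8.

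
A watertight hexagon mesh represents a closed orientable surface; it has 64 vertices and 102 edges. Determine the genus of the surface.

Every face is a hexagon and each edge borders two faces, so 6F = 2·102, giving F = 34.
χ = V − E + F = 64 − 102 + 34 = -4.
For a closed orientable surface χ = 2 − 2g, so g = (2 − (-4))/2 = 3.

3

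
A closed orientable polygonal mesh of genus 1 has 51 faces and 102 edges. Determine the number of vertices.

51

For a closed orientable surface of genus 1, χ = 2 − 2·1 = 0.
V = 0 + E − F = 0 + 102 − 51 = 51.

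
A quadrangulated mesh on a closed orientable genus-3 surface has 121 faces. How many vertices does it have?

117

χ = 2 − 2·3 = -4, and every face is a square so 4F = 2E.
E = 4·121/2 = 242. Then V = -4 + E − F = -4 + 242 − 121 = 117.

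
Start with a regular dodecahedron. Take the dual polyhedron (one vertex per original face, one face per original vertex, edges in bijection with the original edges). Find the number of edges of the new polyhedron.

The base solid has V = 20, E = 30, F = 12.
The dual swaps V and F and preserves E: V′ = F = 12, E′ = E = 30, F′ = V = 20.

30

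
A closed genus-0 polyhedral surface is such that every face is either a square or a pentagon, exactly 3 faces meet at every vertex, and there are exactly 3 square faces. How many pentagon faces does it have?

Let x be the number of pentagons; then F = 3 + x.
Edge–face incidences: 2E = 4·3 + 5·x = 12 + 5x.
Every vertex has degree 3, so 3V = 2E.
Euler: V − E + F = 2 ⇒ (2E)/3 − E + (3 + x) = 2.
Multiply by 6: 2·(2E) − 3·(2E) + 6·(3 + x) = 12, i.e. 18 + 6x − (12 + 5x) = 12.
Collecting terms: x + 6 = 12, so x = 6.
Then 2E = 12 + 5·6 = 42, so E = 21, V = 2E/3 = 14, F = 3 + 6 = 9.

6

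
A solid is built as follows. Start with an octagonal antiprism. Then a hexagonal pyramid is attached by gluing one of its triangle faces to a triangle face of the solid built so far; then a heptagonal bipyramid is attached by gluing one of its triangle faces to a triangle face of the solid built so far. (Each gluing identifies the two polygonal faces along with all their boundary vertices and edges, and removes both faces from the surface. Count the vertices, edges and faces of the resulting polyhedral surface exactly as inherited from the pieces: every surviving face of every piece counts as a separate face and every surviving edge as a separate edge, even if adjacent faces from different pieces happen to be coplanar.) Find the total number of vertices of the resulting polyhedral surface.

26

An octagonal antiprism: V=16, E=32, F=18.
Attach a hexagonal pyramid (V=7, E=12, F=7) along a 3-gon: merge 3 vertices and 3 edges, delete both glued faces → V=20, E=41, F=23.
Attach a heptagonal bipyramid (V=9, E=21, F=14) along a 3-gon: merge 3 vertices and 3 edges, delete both glued faces → V=26, E=59, F=35.
Check: V − E + F = 26 − 59 + 35 = 2.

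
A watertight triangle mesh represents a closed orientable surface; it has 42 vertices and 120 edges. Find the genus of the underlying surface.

Every face is a triangle and each edge borders two faces, so 3F = 2·120, giving F = 80.
χ = V − E + F = 42 − 120 + 80 = 2.
For a closed orientable surface χ = 2 − 2g, so g = (2 − (2))/2 = 0.

0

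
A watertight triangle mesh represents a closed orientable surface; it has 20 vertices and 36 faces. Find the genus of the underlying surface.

Every face is a triangle, so 2E = 3·36 = 108, giving E = 54.
χ = V − E + F = 20 − 54 + 36 = 2.
For a closed orientable surface χ = 2 − 2g, so g = (2 − (2))/2 = 0.

0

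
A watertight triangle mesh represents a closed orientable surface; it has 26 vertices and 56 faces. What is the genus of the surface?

Every face is a triangle, so 2E = 3·56 = 168, giving E = 84.
χ = V − E + F = 26 − 84 + 56 = -2.
For a closed orientable surface χ = 2 − 2g, so g = (2 − (-2))/2 = 2.

2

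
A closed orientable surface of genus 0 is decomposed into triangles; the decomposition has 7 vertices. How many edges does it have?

χ = 2 − 2·0 = 2, and every face is a triangle so 3F = 2E.
V − E + F = 2 with E = 3F/2 gives 7 − (3/2 − 1)·F = 2, so F = 10 and E = 15.

15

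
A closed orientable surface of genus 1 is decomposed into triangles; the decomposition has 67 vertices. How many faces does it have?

χ = 2 − 2·1 = 0, and every face is a triangle so 3F = 2E.
V − E + F = 0 with E = 3F/2 gives 67 − (3/2 − 1)·F = 0, so F = 134 and E = 201.

134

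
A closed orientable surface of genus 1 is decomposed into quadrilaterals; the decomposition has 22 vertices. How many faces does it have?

χ = 2 − 2·1 = 0, and every face is a square so 4F = 2E.
V − E + F = 0 with E = 4F/2 gives 22 − (4/2 − 1)·F = 0, so F = 22 and E = 44.

22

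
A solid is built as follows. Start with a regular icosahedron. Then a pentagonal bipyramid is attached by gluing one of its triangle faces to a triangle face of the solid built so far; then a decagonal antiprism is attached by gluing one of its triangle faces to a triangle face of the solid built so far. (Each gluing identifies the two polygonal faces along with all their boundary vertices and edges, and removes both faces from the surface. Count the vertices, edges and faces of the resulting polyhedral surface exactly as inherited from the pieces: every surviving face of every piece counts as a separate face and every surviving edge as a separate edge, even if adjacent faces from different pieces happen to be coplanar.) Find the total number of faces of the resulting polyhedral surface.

48

A regular icosahedron: V=12, E=30, F=20.
Attach a pentagonal bipyramid (V=7, E=15, F=10) along a 3-gon: merge 3 vertices and 3 edges, delete both glued faces → V=16, E=42, F=28.
Attach a decagonal antiprism (V=20, E=40, F=22) along a 3-gon: merge 3 vertices and 3 edges, delete both glued faces → V=33, E=79, F=48.
Check: V − E + F = 33 − 79 + 48 = 2.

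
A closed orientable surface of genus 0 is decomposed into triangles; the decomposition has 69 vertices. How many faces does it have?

134

χ = 2 − 2·0 = 2, and every face is a triangle so 3F = 2E.
V − E + F = 2 with E = 3F/2 gives 69 − (3/2 − 1)·F = 2, so F = 134 and E = 201.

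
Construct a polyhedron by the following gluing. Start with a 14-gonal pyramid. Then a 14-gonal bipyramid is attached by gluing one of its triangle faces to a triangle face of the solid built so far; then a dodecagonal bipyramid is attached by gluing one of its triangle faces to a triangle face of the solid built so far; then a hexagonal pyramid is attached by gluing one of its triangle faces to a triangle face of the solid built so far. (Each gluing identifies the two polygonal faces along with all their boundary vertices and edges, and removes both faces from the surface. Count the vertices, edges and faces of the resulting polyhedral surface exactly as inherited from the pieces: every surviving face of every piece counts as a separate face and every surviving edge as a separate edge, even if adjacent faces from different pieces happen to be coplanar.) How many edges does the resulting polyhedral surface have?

109

A 14-gonal pyramid: V=15, E=28, F=15.
Attach a 14-gonal bipyramid (V=16, E=42, F=28) along a 3-gon: merge 3 vertices and 3 edges, delete both glued faces → V=28, E=67, F=41.
Attach a dodecagonal bipyramid (V=14, E=36, F=24) along a 3-gon: merge 3 vertices and 3 edges, delete both glued faces → V=39, E=100, F=63.
Attach a hexagonal pyramid (V=7, E=12, F=7) along a 3-gon: merge 3 vertices and 3 edges, delete both glued faces → V=43, E=109, F=68.
Check: V − E + F = 43 − 109 + 68 = 2.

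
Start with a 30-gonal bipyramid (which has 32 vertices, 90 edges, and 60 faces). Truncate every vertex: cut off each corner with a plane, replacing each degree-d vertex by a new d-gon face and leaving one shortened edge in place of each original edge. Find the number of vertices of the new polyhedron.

180

Truncation replaces each original edge-end by a new vertex, so V′ = 2E = 180.
Each original edge survives, and each old vertex of degree d contributes d new edges; summing degrees gives Σd = 2E, so E′ = E + 2E = 3E = 270.
Each original face survives and each original vertex becomes one new face: F′ = F + V = 92.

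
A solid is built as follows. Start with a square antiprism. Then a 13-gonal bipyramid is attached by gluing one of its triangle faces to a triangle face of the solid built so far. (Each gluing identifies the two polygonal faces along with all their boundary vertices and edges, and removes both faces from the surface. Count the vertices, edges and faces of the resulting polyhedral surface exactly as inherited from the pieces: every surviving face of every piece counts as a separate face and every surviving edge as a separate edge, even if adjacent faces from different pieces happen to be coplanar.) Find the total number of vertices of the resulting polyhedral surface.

20

A square antiprism: V=8, E=16, F=10.
Attach a 13-gonal bipyramid (V=15, E=39, F=26) along a 3-gon: merge 3 vertices and 3 edges, delete both glued faces → V=20, E=52, F=34.
Check: V − E + F = 20 − 52 + 34 = 2.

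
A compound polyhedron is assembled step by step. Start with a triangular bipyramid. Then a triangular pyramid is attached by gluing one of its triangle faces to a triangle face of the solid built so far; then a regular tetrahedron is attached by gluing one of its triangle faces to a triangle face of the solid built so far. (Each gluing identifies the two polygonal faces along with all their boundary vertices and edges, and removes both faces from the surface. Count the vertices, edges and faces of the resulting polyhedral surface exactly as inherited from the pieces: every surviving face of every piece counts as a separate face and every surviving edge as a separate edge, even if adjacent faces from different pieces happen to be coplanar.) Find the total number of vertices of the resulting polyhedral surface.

7

A triangular bipyramid: V=5, E=9, F=6.
Attach a triangular pyramid (V=4, E=6, F=4) along a 3-gon: merge 3 vertices and 3 edges, delete both glued faces → V=6, E=12, F=8.
Attach a regular tetrahedron (V=4, E=6, F=4) along a 3-gon: merge 3 vertices and 3 edges, delete both glued faces → V=7, E=15, F=10.
Check: V − E + F = 7 − 15 + 10 = 2.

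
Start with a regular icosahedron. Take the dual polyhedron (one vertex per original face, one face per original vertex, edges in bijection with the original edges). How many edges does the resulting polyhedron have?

30

The base solid has V = 12, E = 30, F = 20.
The dual swaps V and F and preserves E: V′ = F = 20, E′ = E = 30, F′ = V = 12.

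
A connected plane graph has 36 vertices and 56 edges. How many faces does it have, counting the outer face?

22

Euler's formula for a connected plane graph: V − E + F = 2, so F = 2 − 36 + 56 = 22.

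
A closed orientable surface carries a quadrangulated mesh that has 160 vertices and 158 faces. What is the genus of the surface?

0

Every face is a square, so 2E = 4·158 = 632, giving E = 316.
χ = V − E + F = 160 − 316 + 158 = 2.
For a closed orientable surface χ = 2 − 2g, so g = (2 − (2))/2 = 0.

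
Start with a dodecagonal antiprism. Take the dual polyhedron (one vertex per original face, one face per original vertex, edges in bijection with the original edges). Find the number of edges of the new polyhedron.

The base solid has V = 24, E = 48, F = 26.
The dual swaps V and F and preserves E: V′ = F = 26, E′ = E = 48, F′ = V = 24.

48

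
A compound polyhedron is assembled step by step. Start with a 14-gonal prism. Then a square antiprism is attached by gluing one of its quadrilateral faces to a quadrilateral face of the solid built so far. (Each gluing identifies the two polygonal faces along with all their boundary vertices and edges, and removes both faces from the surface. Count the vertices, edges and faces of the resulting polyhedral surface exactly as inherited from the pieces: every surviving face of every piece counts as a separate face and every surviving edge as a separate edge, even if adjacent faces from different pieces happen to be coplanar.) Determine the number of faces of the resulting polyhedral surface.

A 14-gonal prism: V=28, E=42, F=16.
Attach a square antiprism (V=8, E=16, F=10) along a 4-gon: merge 4 vertices and 4 edges, delete both glued faces → V=32, E=54, F=24.
Check: V − E + F = 32 − 54 + 24 = 2.

24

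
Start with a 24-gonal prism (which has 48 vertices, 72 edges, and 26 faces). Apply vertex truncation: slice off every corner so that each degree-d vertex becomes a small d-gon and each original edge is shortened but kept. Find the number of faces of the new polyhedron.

Truncation replaces each original edge-end by a new vertex, so V′ = 2E = 144.
Each original edge survives, and each old vertex of degree d contributes d new edges; summing degrees gives Σd = 2E, so E′ = E + 2E = 3E = 216.
Each original face survives and each original vertex becomes one new face: F′ = F + V = 74.

74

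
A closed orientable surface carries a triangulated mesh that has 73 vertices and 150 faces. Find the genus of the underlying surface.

2

Every face is a triangle, so 2E = 3·150 = 450, giving E = 225.
χ = V − E + F = 73 − 225 + 150 = -2.
For a closed orientable surface χ = 2 − 2g, so g = (2 − (-2))/2 = 2.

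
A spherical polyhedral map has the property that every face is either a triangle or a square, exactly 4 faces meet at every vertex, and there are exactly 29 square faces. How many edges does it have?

70

Let x be the number of triangles; then F = 29 + x.
Edge–face incidences: 2E = 4·29 + 3·x = 116 + 3x.
Every vertex has degree 4, so 4V = 2E.
Euler: V − E + F = 2 ⇒ (2E)/4 − E + (29 + x) = 2.
Multiply by 8: 2·(2E) − 4·(2E) + 8·(29 + x) = 16, i.e. 232 + 8x − 2·(116 + 3x) = 16.
Collecting terms: 2x = 16, so x = 8.
Then 2E = 116 + 3·8 = 140, so E = 70, V = 2E/4 = 35, F = 29 + 8 = 37.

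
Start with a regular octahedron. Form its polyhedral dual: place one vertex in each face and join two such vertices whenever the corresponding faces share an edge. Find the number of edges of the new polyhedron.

The base solid has V = 6, E = 12, F = 8.
The dual swaps V and F and preserves E: V′ = F = 8, E′ = E = 12, F′ = V = 6.

12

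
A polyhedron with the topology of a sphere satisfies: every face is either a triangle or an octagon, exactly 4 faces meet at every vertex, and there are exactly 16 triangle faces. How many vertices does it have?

16

Let x be the number of octagons; then F = 16 + x.
Edge–face incidences: 2E = 3·16 + 8·x = 48 + 8x.
Every vertex has degree 4, so 4V = 2E.
Euler: V − E + F = 2 ⇒ (2E)/4 − E + (16 + x) = 2.
Multiply by 8: 2·(2E) − 4·(2E) + 8·(16 + x) = 16, i.e. 128 + 8x − 2·(48 + 8x) = 16.
Collecting terms: −8x + 32 = 16, so −8x = −16, so x = 2.
Then 2E = 48 + 8·2 = 64, so E = 32, V = 2E/4 = 16, F = 16 + 2 = 18.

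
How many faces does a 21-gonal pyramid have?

22

A pyramid on an n-gon base has one n-gon and n triangles: V = 21 + 1 = 22, E = 2·21 = 42, F = 21 + 1 = 22.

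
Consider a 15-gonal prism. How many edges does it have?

45

A prism on an n-gon has two n-gon bases and n rectangular sides: V = 2·15 = 30, E = 3·15 = 45, F = 15 + 2 = 17.
Check: V − E + F = 30 − 45 + 17 = 2.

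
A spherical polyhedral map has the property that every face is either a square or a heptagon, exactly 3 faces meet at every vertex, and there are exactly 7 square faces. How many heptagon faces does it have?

Let x be the number of heptagons; then F = 7 + x.
Edge–face incidences: 2E = 4·7 + 7·x = 28 + 7x.
Every vertex has degree 3, so 3V = 2E.
Euler: V − E + F = 2 ⇒ (2E)/3 − E + (7 + x) = 2.
Multiply by 6: 2·(2E) − 3·(2E) + 6·(7 + x) = 12, i.e. 42 + 6x − (28 + 7x) = 12.
Collecting terms: −x + 14 = 12, so −x = −2, so x = 2.
Then 2E = 28 + 7·2 = 42, so E = 21, V = 2E/3 = 14, F = 7 + 2 = 9.

2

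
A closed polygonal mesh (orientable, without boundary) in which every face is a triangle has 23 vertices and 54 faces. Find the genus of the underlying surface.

3

Every face is a triangle, so 2E = 3·54 = 162, giving E = 81.
χ = V − E + F = 23 − 81 + 54 = -4.
For a closed orientable surface χ = 2 − 2g, so g = (2 − (-4))/2 = 3.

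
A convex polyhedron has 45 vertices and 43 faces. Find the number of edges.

Here V − E + F = 2.
E = V + F − (2) = 45 + 43 − (2) = 86.

86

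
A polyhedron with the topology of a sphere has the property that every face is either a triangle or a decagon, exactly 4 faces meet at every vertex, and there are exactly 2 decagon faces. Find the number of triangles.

20

Let x be the number of triangles; then F = 2 + x.
Edge–face incidences: 2E = 10·2 + 3·x = 20 + 3x.
Every vertex has degree 4, so 4V = 2E.
Euler: V − E + F = 2 ⇒ (2E)/4 − E + (2 + x) = 2.
Multiply by 8: 2·(2E) − 4·(2E) + 8·(2 + x) = 16, i.e. 16 + 8x − 2·(20 + 3x) = 16.
Collecting terms: 2x − 24 = 16, so 2x = 40, so x = 20.
Then 2E = 20 + 3·20 = 80, so E = 40, V = 2E/4 = 20, F = 2 + 20 = 22.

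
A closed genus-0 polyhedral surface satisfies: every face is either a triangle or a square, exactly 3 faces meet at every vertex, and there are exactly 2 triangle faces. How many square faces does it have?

3

Let x be the number of squares; then F = 2 + x.
Edge–face incidences: 2E = 3·2 + 4·x = 6 + 4x.
Every vertex has degree 3, so 3V = 2E.
Euler: V − E + F = 2 ⇒ (2E)/3 − E + (2 + x) = 2.
Multiply by 6: 2·(2E) − 3·(2E) + 6·(2 + x) = 12, i.e. 12 + 6x − (6 + 4x) = 12.
Collecting terms: 2x + 6 = 12, so 2x = 6, so x = 3.
Then 2E = 6 + 4·3 = 18, so E = 9, V = 2E/3 = 6, F = 2 + 3 = 5.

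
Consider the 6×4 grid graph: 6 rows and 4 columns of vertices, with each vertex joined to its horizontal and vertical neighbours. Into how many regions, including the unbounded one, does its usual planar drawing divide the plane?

The grid has V = 6·4 = 24 vertices and E = 6·3 + 4·5 = 38 edges.
F = 2 − V + E = 2 − 24 + 38 = 16.

16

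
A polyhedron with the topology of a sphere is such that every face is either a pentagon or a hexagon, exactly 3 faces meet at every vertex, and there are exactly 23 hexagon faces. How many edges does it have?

99

Let x be the number of pentagons; then F = 23 + x.
Edge–face incidences: 2E = 6·23 + 5·x = 138 + 5x.
Every vertex has degree 3, so 3V = 2E.
Euler: V − E + F = 2 ⇒ (2E)/3 − E + (23 + x) = 2.
Multiply by 6: 2·(2E) − 3·(2E) + 6·(23 + x) = 12, i.e. 138 + 6x − (138 + 5x) = 12.
Collecting terms: x = 12.
Then 2E = 138 + 5·12 = 198, so E = 99, V = 2E/3 = 66, F = 23 + 12 = 35.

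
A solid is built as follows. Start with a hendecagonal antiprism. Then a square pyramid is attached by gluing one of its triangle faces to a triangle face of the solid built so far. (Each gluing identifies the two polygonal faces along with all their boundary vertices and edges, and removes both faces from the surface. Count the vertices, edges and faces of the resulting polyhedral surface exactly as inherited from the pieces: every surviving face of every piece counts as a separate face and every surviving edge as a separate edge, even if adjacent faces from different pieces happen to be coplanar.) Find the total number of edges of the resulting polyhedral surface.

49

A hendecagonal antiprism: V=22, E=44, F=24.
Attach a square pyramid (V=5, E=8, F=5) along a 3-gon: merge 3 vertices and 3 edges, delete both glued faces → V=24, E=49, F=27.
Check: V − E + F = 24 − 49 + 27 = 2.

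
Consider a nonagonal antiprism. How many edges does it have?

An antiprism on an n-gon has two n-gon caps and 2n triangles: V = 2·9 = 18, E = 4·9 = 36, F = 2·9 + 2 = 20.

36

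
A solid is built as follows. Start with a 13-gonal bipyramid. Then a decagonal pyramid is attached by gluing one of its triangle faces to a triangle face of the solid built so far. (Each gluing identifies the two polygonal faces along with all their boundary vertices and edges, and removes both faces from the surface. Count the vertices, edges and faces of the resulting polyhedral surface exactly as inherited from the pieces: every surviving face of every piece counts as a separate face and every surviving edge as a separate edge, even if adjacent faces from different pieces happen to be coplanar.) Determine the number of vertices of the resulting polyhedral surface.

A 13-gonal bipyramid: V=15, E=39, F=26.
Attach a decagonal pyramid (V=11, E=20, F=11) along a 3-gon: merge 3 vertices and 3 edges, delete both glued faces → V=23, E=56, F=35.
Check: V − E + F = 23 − 56 + 35 = 2.

23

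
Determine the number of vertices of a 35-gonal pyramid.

A pyramid on an n-gon base has one n-gon and n triangles: V = 35 + 1 = 36, E = 2·35 = 70, F = 35 + 1 = 36.
Check: V − E + F = 36 − 70 + 36 = 2.

36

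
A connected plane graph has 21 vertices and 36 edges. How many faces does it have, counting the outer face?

17

Euler's formula for a connected plane graph: V − E + F = 2, so F = 2 − 21 + 36 = 17.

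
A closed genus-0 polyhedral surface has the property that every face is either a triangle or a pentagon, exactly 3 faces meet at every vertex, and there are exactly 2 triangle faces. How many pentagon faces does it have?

Let x be the number of pentagons; then F = 2 + x.
Edge–face incidences: 2E = 3·2 + 5·x = 6 + 5x.
Every vertex has degree 3, so 3V = 2E.
Euler: V − E + F = 2 ⇒ (2E)/3 − E + (2 + x) = 2.
Multiply by 6: 2·(2E) − 3·(2E) + 6·(2 + x) = 12, i.e. 12 + 6x − (6 + 5x) = 12.
Collecting terms: x + 6 = 12, so x = 6.
Then 2E = 6 + 5·6 = 36, so E = 18, V = 2E/3 = 12, F = 2 + 6 = 8.

6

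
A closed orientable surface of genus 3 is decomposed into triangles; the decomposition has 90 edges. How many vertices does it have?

χ = 2 − 2·3 = -4, and every face is a triangle so 3F = 2E.
F = 2E/3 = 60. Then V = -4 + E − F = -4 + 90 − 60 = 26.

26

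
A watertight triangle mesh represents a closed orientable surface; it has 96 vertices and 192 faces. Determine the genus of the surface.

Every face is a triangle, so 2E = 3·192 = 576, giving E = 288.
χ = V − E + F = 96 − 288 + 192 = 0.
For a closed orientable surface χ = 2 − 2g, so g = (2 − (0))/2 = 1.

1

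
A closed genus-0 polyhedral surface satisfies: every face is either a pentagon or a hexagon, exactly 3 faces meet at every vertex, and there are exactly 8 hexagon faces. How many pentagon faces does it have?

12

Let x be the number of pentagons; then F = 8 + x.
Edge–face incidences: 2E = 6·8 + 5·x = 48 + 5x.
Every vertex has degree 3, so 3V = 2E.
Euler: V − E + F = 2 ⇒ (2E)/3 − E + (8 + x) = 2.
Multiply by 6: 2·(2E) − 3·(2E) + 6·(8 + x) = 12, i.e. 48 + 6x − (48 + 5x) = 12.
Collecting terms: x = 12.
Then 2E = 48 + 5·12 = 108, so E = 54, V = 2E/3 = 36, F = 8 + 12 = 20.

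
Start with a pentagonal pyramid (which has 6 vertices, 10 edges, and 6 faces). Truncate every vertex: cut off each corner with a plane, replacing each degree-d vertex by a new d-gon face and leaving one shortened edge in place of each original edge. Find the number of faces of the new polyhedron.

12

Truncation replaces each original edge-end by a new vertex, so V′ = 2E = 20.
Each original edge survives, and each old vertex of degree d contributes d new edges; summing degrees gives Σd = 2E, so E′ = E + 2E = 3E = 30.
Each original face survives and each original vertex becomes one new face: F′ = F + V = 12.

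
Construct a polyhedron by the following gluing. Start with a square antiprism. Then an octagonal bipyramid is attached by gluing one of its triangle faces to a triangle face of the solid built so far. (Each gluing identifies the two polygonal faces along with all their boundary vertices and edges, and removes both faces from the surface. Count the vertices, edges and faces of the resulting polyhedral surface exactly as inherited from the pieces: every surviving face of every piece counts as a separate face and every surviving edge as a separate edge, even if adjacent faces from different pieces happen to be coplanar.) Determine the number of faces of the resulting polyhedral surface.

A square antiprism: V=8, E=16, F=10.
Attach an octagonal bipyramid (V=10, E=24, F=16) along a 3-gon: merge 3 vertices and 3 edges, delete both glued faces → V=15, E=37, F=24.
Check: V − E + F = 15 − 37 + 24 = 2.

24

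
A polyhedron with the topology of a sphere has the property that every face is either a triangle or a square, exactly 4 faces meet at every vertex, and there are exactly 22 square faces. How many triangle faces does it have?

8

Let x be the number of triangles; then F = 22 + x.
Edge–face incidences: 2E = 4·22 + 3·x = 88 + 3x.
Every vertex has degree 4, so 4V = 2E.
Euler: V − E + F = 2 ⇒ (2E)/4 − E + (22 + x) = 2.
Multiply by 8: 2·(2E) − 4·(2E) + 8·(22 + x) = 16, i.e. 176 + 8x − 2·(88 + 3x) = 16.
Collecting terms: 2x = 16, so x = 8.
Then 2E = 88 + 3·8 = 112, so E = 56, V = 2E/4 = 28, F = 22 + 8 = 30.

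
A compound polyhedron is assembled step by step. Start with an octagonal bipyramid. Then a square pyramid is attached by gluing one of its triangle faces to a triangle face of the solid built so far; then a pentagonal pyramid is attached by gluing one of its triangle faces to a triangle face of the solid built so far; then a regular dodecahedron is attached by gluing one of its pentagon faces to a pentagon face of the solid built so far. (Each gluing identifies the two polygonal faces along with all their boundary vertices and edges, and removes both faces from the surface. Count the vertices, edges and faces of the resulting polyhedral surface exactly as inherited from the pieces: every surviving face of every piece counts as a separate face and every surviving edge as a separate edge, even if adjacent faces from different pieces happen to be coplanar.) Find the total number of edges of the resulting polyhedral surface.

61

An octagonal bipyramid: V=10, E=24, F=16.
Attach a square pyramid (V=5, E=8, F=5) along a 3-gon: merge 3 vertices and 3 edges, delete both glued faces → V=12, E=29, F=19.
Attach a pentagonal pyramid (V=6, E=10, F=6) along a 3-gon: merge 3 vertices and 3 edges, delete both glued faces → V=15, E=36, F=23.
Attach a regular dodecahedron (V=20, E=30, F=12) along a 5-gon: merge 5 vertices and 5 edges, delete both glued faces → V=30, E=61, F=33.
Check: V − E + F = 30 − 61 + 33 = 2.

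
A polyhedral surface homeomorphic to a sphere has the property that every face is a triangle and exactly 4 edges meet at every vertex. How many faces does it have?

8

Each face has 3 edges and each edge borders two faces, so 2E = 3F.
Each vertex has degree 4, so 4V = 2E and hence V = 3F/4.
Euler: V − E + F = 2 ⇒ (3F/4) − (3F/2) + F = 2.
Multiply by 8: (6 − 12 + 8)F = 16, i.e. 2F = 16.
So F = 8, E = 3·8/2 = 12, V = 3·8/4 = 6.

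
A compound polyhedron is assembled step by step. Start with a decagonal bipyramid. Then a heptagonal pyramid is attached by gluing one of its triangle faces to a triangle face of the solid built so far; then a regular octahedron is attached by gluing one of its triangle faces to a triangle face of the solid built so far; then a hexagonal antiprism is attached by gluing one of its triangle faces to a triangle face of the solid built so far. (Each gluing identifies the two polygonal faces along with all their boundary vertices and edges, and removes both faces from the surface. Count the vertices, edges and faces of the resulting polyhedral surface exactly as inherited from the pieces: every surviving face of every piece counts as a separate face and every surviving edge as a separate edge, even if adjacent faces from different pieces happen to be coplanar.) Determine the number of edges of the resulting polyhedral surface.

71

A decagonal bipyramid: V=12, E=30, F=20.
Attach a heptagonal pyramid (V=8, E=14, F=8) along a 3-gon: merge 3 vertices and 3 edges, delete both glued faces → V=17, E=41, F=26.
Attach a regular octahedron (V=6, E=12, F=8) along a 3-gon: merge 3 vertices and 3 edges, delete both glued faces → V=20, E=50, F=32.
Attach a hexagonal antiprism (V=12, E=24, F=14) along a 3-gon: merge 3 vertices and 3 edges, delete both glued faces → V=29, E=71, F=44.
Check: V − E + F = 29 − 71 + 44 = 2.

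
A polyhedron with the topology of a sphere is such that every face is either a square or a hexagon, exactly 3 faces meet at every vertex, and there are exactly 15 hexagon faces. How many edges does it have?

57

Let x be the number of squares; then F = 15 + x.
Edge–face incidences: 2E = 6·15 + 4·x = 90 + 4x.
Every vertex has degree 3, so 3V = 2E.
Euler: V − E + F = 2 ⇒ (2E)/3 − E + (15 + x) = 2.
Multiply by 6: 2·(2E) − 3·(2E) + 6·(15 + x) = 12, i.e. 90 + 6x − (90 + 4x) = 12.
Collecting terms: 2x = 12, so x = 6.
Then 2E = 90 + 4·6 = 114, so E = 57, V = 2E/3 = 38, F = 15 + 6 = 21.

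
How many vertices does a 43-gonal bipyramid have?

45

A bipyramid over an n-gon has 2n triangular faces and n + 2 vertices: V = 43 + 2 = 45, E = 3·43 = 129, F = 2·43 = 86.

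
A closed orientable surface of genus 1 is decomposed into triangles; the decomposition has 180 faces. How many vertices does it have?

90

χ = 2 − 2·1 = 0, and every face is a triangle so 3F = 2E.
E = 3·180/2 = 270. Then V = 0 + E − F = 0 + 270 − 180 = 90.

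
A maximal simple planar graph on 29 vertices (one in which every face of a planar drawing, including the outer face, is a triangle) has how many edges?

81

In a plane triangulation 3F = 2E and V − E + F = 2, so E = 3V − 6 = 3·29 − 6 = 81.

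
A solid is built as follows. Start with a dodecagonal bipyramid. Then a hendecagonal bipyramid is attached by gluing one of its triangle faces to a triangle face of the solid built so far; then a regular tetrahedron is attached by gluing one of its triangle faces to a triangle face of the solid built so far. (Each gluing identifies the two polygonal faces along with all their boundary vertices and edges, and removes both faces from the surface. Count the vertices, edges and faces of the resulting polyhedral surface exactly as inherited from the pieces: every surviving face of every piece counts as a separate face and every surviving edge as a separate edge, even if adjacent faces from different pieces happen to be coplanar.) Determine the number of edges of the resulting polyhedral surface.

A dodecagonal bipyramid: V=14, E=36, F=24.
Attach a hendecagonal bipyramid (V=13, E=33, F=22) along a 3-gon: merge 3 vertices and 3 edges, delete both glued faces → V=24, E=66, F=44.
Attach a regular tetrahedron (V=4, E=6, F=4) along a 3-gon: merge 3 vertices and 3 edges, delete both glued faces → V=25, E=69, F=46.
Check: V − E + F = 25 − 69 + 46 = 2.

69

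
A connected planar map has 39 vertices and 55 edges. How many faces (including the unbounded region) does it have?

Euler's formula for a connected plane graph: V − E + F = 2, so F = 2 − 39 + 55 = 18.

18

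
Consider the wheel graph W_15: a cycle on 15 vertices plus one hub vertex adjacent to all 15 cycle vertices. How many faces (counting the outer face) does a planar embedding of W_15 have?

16

W_15 has V = 15 + 1 = 16 vertices and E = 2·15 = 30 edges.
By Euler's formula F = 2 − V + E = 2 − 16 + 30 = 16.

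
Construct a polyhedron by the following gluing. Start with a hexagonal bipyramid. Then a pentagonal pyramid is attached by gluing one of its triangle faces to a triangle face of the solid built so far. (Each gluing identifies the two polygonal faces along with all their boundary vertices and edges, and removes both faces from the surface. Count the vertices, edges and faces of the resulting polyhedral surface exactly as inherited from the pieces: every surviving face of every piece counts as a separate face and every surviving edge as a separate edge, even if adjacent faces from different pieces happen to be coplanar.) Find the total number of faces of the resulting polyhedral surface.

A hexagonal bipyramid: V=8, E=18, F=12.
Attach a pentagonal pyramid (V=6, E=10, F=6) along a 3-gon: merge 3 vertices and 3 edges, delete both glued faces → V=11, E=25, F=16.
Check: V − E + F = 11 − 25 + 16 = 2.

16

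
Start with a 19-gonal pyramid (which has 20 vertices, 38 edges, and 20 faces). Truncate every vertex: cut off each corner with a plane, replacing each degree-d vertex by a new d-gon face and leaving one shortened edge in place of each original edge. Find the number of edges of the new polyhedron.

Truncation replaces each original edge-end by a new vertex, so V′ = 2E = 76.
Each original edge survives, and each old vertex of degree d contributes d new edges; summing degrees gives Σd = 2E, so E′ = E + 2E = 3E = 114.
Each original face survives and each original vertex becomes one new face: F′ = F + V = 40.

114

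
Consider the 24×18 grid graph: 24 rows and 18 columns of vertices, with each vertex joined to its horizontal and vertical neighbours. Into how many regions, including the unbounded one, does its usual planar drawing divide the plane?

392

The grid has V = 24·18 = 432 vertices and E = 24·17 + 18·23 = 822 edges.
F = 2 − V + E = 2 − 432 + 822 = 392.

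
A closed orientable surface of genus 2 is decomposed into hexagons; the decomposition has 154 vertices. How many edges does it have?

234

χ = 2 − 2·2 = -2, and every face is a hexagon so 6F = 2E.
V − E + F = -2 with E = 6F/2 gives 154 − (6/2 − 1)·F = -2, so F = 78 and E = 234.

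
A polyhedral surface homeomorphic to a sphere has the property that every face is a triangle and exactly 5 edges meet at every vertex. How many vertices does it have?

Each face has 3 edges and each edge borders two faces, so 2E = 3F.
Each vertex has degree 5, so 5V = 2E and hence V = 3F/5.
Euler: V − E + F = 2 ⇒ (3F/5) − (3F/2) + F = 2.
Multiply by 10: (6 − 15 + 10)F = 20, i.e. 1F = 20.
So F = 20, E = 3·20/2 = 30, V = 3·20/5 = 12.

12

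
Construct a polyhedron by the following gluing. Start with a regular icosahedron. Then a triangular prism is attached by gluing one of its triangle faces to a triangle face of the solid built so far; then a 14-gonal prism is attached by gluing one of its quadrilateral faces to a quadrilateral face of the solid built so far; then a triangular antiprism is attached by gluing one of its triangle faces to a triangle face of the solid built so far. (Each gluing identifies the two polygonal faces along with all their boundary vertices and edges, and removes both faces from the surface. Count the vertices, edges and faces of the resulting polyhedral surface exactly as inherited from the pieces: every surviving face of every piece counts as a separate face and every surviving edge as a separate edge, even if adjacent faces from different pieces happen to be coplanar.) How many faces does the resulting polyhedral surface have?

43

A regular icosahedron: V=12, E=30, F=20.
Attach a triangular prism (V=6, E=9, F=5) along a 3-gon: merge 3 vertices and 3 edges, delete both glued faces → V=15, E=36, F=23.
Attach a 14-gonal prism (V=28, E=42, F=16) along a 4-gon: merge 4 vertices and 4 edges, delete both glued faces → V=39, E=74, F=37.
Attach a triangular antiprism (V=6, E=12, F=8) along a 3-gon: merge 3 vertices and 3 edges, delete both glued faces → V=42, E=83, F=43.
Check: V − E + F = 42 − 83 + 43 = 2.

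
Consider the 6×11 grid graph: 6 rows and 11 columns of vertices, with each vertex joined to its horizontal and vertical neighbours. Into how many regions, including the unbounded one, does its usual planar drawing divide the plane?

51

The grid has V = 6·11 = 66 vertices and E = 6·10 + 11·5 = 115 edges.
F = 2 − V + E = 2 − 66 + 115 = 51.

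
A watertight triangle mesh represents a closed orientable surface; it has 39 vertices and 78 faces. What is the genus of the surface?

Every face is a triangle, so 2E = 3·78 = 234, giving E = 117.
χ = V − E + F = 39 − 117 + 78 = 0.
For a closed orientable surface χ = 2 − 2g, so g = (2 − (0))/2 = 1.

1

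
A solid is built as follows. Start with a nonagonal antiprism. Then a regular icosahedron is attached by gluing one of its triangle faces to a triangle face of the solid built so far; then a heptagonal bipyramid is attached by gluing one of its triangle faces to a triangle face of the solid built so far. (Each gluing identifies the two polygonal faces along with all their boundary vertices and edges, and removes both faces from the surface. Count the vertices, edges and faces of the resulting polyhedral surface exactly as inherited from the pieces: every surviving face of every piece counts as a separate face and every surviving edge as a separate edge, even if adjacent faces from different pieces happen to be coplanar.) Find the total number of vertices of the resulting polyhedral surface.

A nonagonal antiprism: V=18, E=36, F=20.
Attach a regular icosahedron (V=12, E=30, F=20) along a 3-gon: merge 3 vertices and 3 edges, delete both glued faces → V=27, E=63, F=38.
Attach a heptagonal bipyramid (V=9, E=21, F=14) along a 3-gon: merge 3 vertices and 3 edges, delete both glued faces → V=33, E=81, F=50.
Check: V − E + F = 33 − 81 + 50 = 2.

33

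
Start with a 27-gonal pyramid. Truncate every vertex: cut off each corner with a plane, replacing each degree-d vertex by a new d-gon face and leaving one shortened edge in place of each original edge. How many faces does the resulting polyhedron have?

56

The base solid has V = 28, E = 54, F = 28.
Truncation replaces each original edge-end by a new vertex, so V′ = 2E = 108.
Each original edge survives, and each old vertex of degree d contributes d new edges; summing degrees gives Σd = 2E, so E′ = E + 2E = 3E = 162.
Each original face survives and each original vertex becomes one new face: F′ = F + V = 56.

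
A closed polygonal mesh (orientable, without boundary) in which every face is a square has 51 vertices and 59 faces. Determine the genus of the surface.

5

Every face is a square, so 2E = 4·59 = 236, giving E = 118.
χ = V − E + F = 51 − 118 + 59 = -8.
For a closed orientable surface χ = 2 − 2g, so g = (2 − (-8))/2 = 5.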